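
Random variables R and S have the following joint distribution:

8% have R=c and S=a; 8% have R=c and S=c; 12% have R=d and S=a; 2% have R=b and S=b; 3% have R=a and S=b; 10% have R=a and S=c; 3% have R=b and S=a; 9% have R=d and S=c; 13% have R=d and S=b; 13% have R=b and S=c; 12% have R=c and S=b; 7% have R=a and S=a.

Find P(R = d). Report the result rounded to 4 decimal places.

0.3400

P(R=d) = 0.12 + 0.13 + 0.09 = 0.34.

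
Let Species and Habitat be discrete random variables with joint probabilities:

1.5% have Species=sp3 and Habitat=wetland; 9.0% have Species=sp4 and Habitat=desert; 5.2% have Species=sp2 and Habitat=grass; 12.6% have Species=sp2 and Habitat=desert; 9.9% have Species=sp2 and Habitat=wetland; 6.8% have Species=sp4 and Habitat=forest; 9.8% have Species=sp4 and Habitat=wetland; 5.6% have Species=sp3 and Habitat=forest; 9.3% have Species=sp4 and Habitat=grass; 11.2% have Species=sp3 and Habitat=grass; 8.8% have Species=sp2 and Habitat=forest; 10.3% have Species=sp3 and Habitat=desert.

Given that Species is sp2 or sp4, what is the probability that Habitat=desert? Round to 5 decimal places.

P(Species=sp2) = 0.088 + 0.052 + 0.099 + 0.126 = 0.365.
P(Species=sp4) = 0.068 + 0.093 + 0.098 + 0.090 = 0.349.
P(Species ∈ {sp2, sp4}) = 0.365 + 0.349 = 0.714; P(Habitat=desert, Species ∈ {sp2, sp4}) = 0.126 + 0.090 = 0.216.
P(Habitat=desert | Species ∈ {sp2, sp4}) = 0.216/0.714 = 0.30252.

0.30252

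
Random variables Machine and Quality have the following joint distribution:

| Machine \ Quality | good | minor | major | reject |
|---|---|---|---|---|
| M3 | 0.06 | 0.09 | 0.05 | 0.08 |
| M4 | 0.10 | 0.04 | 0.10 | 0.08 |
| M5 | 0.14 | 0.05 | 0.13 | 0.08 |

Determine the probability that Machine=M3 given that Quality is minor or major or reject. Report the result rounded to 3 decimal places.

P(Quality=minor) = 0.09 + 0.04 + 0.05 = 0.18.
P(Quality=major) = 0.05 + 0.10 + 0.13 = 0.28.
P(Quality=reject) = 0.08 + 0.08 + 0.08 = 0.24.
P(Quality ∈ {minor, major, reject}) = 0.18 + 0.28 + 0.24 = 0.70; P(Machine=M3, Quality ∈ {minor, major, reject}) = 0.09 + 0.05 + 0.08 = 0.22.
P(Machine=M3 | Quality ∈ {minor, major, reject}) = 0.22/0.70 = 0.314.

0.314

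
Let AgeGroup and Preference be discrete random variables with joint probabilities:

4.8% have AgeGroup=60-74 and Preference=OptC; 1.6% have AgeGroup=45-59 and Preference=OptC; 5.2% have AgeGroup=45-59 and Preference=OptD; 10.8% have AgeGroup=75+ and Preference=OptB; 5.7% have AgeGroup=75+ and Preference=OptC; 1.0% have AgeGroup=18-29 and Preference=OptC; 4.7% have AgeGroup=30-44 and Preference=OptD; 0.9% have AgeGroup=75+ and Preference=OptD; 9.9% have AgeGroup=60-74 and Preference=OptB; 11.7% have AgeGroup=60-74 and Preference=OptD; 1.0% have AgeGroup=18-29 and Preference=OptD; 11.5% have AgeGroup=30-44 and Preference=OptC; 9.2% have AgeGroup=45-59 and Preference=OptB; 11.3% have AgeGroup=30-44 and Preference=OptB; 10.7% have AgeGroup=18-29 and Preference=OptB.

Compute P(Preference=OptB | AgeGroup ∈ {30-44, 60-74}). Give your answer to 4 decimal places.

0.3933

P(AgeGroup=30-44) = 0.113 + 0.115 + 0.047 = 0.275.
P(AgeGroup=60-74) = 0.099 + 0.048 + 0.117 = 0.264.
P(AgeGroup ∈ {30-44, 60-74}) = 0.275 + 0.264 = 0.539; P(Preference=OptB, AgeGroup ∈ {30-44, 60-74}) = 0.113 + 0.099 = 0.212.
P(Preference=OptB | AgeGroup ∈ {30-44, 60-74}) = 0.212/0.539 = 0.3933.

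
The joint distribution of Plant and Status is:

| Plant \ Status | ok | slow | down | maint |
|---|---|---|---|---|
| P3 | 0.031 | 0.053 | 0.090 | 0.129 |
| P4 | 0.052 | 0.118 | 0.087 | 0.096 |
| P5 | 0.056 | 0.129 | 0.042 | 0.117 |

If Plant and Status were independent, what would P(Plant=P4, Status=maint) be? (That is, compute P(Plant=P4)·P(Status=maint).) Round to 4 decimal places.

P(Plant=P4) = 0.052 + 0.118 + 0.087 + 0.096 = 0.353.
P(Status=maint) = 0.129 + 0.096 + 0.117 = 0.342.
Product: 0.353 × 0.342 = 0.1207.

0.1207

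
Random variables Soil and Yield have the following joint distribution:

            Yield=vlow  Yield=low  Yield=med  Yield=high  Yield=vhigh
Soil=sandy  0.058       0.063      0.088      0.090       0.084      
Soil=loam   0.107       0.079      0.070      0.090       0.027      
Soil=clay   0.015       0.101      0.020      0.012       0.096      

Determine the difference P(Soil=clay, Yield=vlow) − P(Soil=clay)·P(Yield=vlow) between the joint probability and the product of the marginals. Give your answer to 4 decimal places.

-0.0289

P(Soil=clay) = 0.015 + 0.101 + 0.020 + 0.012 + 0.096 = 0.244.
P(Yield=vlow) = 0.058 + 0.107 + 0.015 = 0.180.
P(Soil=clay, Yield=vlow) − P(Soil=clay)P(Yield=vlow) = 0.015 − 0.244×0.180 = -0.0289.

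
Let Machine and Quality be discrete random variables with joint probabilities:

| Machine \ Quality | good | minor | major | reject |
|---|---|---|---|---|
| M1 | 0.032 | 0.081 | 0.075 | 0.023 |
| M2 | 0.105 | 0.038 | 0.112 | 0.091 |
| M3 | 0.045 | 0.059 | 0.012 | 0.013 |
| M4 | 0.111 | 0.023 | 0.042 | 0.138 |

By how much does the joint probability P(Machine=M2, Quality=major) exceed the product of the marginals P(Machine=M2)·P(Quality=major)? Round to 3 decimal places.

0.029

P(Machine=M2) = 0.105 + 0.038 + 0.112 + 0.091 = 0.346.
P(Quality=major) = 0.075 + 0.112 + 0.012 + 0.042 = 0.241.
P(Machine=M2, Quality=major) − P(Machine=M2)P(Quality=major) = 0.112 − 0.346×0.241 = 0.029.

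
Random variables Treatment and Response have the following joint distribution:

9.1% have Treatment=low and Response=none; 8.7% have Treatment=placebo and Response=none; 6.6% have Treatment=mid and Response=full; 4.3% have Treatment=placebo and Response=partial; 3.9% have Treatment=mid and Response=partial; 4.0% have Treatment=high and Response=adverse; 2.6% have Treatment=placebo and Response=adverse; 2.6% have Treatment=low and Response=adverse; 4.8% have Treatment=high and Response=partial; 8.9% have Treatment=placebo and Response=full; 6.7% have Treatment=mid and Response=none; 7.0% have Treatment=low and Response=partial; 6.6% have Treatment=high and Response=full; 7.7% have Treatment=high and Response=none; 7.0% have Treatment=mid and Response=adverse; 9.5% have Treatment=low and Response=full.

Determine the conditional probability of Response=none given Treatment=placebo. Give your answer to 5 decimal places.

0.35510

P(Treatment=placebo) = 0.087 + 0.043 + 0.089 + 0.026 = 0.245.
P(Response=none | Treatment=placebo) = 0.087/0.245 = 0.35510.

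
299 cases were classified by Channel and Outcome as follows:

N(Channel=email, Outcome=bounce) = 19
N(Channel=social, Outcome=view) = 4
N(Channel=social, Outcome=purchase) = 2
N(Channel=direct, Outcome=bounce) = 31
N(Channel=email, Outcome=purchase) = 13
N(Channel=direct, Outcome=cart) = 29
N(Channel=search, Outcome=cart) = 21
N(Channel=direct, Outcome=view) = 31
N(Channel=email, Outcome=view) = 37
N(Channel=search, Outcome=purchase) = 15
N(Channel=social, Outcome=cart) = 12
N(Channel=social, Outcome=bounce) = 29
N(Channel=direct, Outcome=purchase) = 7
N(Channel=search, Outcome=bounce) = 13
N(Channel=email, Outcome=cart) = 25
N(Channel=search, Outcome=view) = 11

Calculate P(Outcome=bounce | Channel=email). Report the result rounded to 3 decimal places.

Total with Channel=email: 19 + 37 + 25 + 13 = 94.
P(Outcome=bounce | Channel=email) = 19/94 = 0.202.

0.202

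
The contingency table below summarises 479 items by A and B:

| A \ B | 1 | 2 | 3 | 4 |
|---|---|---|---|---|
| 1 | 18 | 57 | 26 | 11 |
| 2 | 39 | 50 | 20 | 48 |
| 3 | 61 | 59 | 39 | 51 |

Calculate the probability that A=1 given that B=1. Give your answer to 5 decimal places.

0.15254

Total with B=1: 18 + 39 + 61 = 118.
P(A=1 | B=1) = 18/118 = 0.15254.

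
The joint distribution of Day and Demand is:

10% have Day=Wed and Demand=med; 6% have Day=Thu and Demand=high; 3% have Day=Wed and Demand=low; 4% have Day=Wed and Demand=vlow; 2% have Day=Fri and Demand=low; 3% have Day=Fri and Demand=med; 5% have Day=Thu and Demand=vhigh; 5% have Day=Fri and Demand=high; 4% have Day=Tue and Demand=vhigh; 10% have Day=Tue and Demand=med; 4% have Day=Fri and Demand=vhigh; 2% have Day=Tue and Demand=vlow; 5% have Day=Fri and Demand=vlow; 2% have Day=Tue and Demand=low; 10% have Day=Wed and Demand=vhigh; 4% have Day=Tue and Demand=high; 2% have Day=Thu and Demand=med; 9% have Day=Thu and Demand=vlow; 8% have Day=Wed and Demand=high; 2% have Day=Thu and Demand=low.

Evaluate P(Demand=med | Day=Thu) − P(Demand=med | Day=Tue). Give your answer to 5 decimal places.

-0.37121

P(Day=Thu) = 0.09 + 0.02 + 0.02 + 0.06 + 0.05 = 0.24; P(Demand=med | Day=Thu) = 0.02/0.24 = 0.083333.
P(Day=Tue) = 0.02 + 0.02 + 0.10 + 0.04 + 0.04 = 0.22; P(Demand=med | Day=Tue) = 0.10/0.22 = 0.454545.
Difference = -0.37121.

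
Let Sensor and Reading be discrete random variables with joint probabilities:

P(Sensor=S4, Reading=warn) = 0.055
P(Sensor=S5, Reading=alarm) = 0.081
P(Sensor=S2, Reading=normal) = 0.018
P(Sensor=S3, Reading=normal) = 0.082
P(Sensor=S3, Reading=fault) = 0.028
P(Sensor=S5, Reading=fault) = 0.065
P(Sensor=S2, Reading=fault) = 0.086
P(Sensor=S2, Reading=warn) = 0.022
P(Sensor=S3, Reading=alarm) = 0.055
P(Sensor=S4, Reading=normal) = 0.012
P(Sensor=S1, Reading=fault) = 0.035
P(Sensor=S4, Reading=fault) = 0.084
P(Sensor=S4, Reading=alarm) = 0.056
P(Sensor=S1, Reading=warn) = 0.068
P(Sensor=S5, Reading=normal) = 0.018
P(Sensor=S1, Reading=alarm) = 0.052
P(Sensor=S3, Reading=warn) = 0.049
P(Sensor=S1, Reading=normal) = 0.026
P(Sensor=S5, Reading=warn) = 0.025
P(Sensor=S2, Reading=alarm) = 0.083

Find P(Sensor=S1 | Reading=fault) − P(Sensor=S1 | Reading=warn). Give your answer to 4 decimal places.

-0.1931

P(Reading=fault) = 0.035 + 0.086 + 0.028 + 0.084 + 0.065 = 0.298; P(Sensor=S1 | Reading=fault) = 0.035/0.298 = 0.11745.
P(Reading=warn) = 0.068 + 0.022 + 0.049 + 0.055 + 0.025 = 0.219; P(Sensor=S1 | Reading=warn) = 0.068/0.219 = 0.31050.
Difference = -0.1931.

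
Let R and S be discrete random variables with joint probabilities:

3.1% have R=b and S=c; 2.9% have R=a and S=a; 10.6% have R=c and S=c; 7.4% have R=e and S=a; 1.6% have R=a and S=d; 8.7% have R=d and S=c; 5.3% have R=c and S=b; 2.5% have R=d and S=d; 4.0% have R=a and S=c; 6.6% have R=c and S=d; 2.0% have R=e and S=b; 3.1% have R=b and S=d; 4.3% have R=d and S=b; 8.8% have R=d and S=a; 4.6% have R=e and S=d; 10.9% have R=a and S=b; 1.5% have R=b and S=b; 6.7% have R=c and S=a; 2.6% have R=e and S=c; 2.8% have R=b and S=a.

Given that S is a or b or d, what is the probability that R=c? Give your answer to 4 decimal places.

0.2620

P(S=a) = 0.029 + 0.028 + 0.067 + 0.088 + 0.074 = 0.286.
P(S=b) = 0.109 + 0.015 + 0.053 + 0.043 + 0.020 = 0.240.
P(S=d) = 0.016 + 0.031 + 0.066 + 0.025 + 0.046 = 0.184.
P(S ∈ {a, b, d}) = 0.286 + 0.240 + 0.184 = 0.710; P(R=c, S ∈ {a, b, d}) = 0.067 + 0.053 + 0.066 = 0.186.
P(R=c | S ∈ {a, b, d}) = 0.186/0.710 = 0.2620.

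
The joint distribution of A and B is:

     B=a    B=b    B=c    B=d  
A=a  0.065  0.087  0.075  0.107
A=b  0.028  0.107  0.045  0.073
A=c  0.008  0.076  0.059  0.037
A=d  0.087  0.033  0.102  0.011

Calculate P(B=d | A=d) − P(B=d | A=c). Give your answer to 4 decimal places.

-0.1583

P(A=d) = 0.087 + 0.033 + 0.102 + 0.011 = 0.233; P(B=d | A=d) = 0.011/0.233 = 0.04721.
P(A=c) = 0.008 + 0.076 + 0.059 + 0.037 = 0.180; P(B=d | A=c) = 0.037/0.180 = 0.20556.
Difference = -0.1583.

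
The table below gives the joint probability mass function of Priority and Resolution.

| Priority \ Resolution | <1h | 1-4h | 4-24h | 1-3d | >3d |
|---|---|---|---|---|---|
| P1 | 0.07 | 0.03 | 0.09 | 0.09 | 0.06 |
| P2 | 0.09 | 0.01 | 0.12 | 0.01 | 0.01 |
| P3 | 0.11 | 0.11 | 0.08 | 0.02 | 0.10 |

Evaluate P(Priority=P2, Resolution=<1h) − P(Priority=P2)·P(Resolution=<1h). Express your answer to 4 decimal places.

P(Priority=P2) = 0.09 + 0.01 + 0.12 + 0.01 + 0.01 = 0.24.
P(Resolution=<1h) = 0.07 + 0.09 + 0.11 = 0.27.
P(Priority=P2, Resolution=<1h) − P(Priority=P2)P(Resolution=<1h) = 0.09 − 0.24×0.27 = 0.0252.

0.0252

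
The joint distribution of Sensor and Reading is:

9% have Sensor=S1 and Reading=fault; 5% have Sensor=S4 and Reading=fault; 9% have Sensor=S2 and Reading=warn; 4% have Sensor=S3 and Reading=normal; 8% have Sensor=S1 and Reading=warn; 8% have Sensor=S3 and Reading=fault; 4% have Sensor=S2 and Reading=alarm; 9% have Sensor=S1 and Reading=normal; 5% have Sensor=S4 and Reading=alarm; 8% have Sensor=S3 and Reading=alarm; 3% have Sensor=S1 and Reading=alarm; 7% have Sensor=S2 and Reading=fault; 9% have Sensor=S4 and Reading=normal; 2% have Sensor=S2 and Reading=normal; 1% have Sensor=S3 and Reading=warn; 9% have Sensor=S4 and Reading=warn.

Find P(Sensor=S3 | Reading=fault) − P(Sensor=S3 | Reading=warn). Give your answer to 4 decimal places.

0.2388

P(Reading=fault) = 0.09 + 0.07 + 0.08 + 0.05 = 0.29; P(Sensor=S3 | Reading=fault) = 0.08/0.29 = 0.27586.
P(Reading=warn) = 0.08 + 0.09 + 0.01 + 0.09 = 0.27; P(Sensor=S3 | Reading=warn) = 0.01/0.27 = 0.03704.
Difference = 0.2388.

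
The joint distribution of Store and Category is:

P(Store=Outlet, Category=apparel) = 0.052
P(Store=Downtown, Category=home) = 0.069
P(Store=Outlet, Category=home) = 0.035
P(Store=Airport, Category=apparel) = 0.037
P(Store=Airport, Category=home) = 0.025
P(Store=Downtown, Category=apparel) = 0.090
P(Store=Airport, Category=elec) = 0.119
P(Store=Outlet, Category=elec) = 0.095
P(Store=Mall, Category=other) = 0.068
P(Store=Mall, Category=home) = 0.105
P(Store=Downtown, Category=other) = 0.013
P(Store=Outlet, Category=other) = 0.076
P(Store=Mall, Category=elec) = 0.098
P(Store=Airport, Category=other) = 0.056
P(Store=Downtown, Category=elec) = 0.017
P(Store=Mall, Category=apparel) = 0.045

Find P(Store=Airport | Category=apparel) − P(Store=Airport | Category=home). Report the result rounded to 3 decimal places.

P(Category=apparel) = 0.090 + 0.045 + 0.037 + 0.052 = 0.224; P(Store=Airport | Category=apparel) = 0.037/0.224 = 0.1652.
P(Category=home) = 0.069 + 0.105 + 0.025 + 0.035 = 0.234; P(Store=Airport | Category=home) = 0.025/0.234 = 0.1068.
Difference = 0.058.

0.058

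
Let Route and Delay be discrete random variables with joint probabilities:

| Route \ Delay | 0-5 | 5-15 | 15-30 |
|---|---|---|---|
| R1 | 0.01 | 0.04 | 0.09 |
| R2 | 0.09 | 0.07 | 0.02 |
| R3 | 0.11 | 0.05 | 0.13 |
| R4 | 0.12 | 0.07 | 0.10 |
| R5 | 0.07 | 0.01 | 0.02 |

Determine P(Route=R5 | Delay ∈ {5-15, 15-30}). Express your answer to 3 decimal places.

0.050

P(Delay=5-15) = 0.04 + 0.07 + 0.05 + 0.07 + 0.01 = 0.24.
P(Delay=15-30) = 0.09 + 0.02 + 0.13 + 0.10 + 0.02 = 0.36.
P(Delay ∈ {5-15, 15-30}) = 0.24 + 0.36 = 0.60; P(Route=R5, Delay ∈ {5-15, 15-30}) = 0.01 + 0.02 = 0.03.
P(Route=R5 | Delay ∈ {5-15, 15-30}) = 0.03/0.60 = 0.050.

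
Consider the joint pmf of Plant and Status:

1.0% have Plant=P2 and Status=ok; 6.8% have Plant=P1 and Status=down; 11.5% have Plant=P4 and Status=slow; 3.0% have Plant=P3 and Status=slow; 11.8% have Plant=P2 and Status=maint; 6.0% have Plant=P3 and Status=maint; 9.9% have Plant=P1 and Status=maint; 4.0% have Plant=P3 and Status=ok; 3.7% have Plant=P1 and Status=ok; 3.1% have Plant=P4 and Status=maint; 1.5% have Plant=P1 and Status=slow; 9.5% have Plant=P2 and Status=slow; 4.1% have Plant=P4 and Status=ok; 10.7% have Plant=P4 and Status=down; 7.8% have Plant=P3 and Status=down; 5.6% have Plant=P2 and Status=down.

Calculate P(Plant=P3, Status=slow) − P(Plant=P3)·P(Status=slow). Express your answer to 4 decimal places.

-0.0230

P(Plant=P3) = 0.040 + 0.030 + 0.078 + 0.060 = 0.208.
P(Status=slow) = 0.015 + 0.095 + 0.030 + 0.115 = 0.255.
P(Plant=P3, Status=slow) − P(Plant=P3)P(Status=slow) = 0.030 − 0.208×0.255 = -0.0230.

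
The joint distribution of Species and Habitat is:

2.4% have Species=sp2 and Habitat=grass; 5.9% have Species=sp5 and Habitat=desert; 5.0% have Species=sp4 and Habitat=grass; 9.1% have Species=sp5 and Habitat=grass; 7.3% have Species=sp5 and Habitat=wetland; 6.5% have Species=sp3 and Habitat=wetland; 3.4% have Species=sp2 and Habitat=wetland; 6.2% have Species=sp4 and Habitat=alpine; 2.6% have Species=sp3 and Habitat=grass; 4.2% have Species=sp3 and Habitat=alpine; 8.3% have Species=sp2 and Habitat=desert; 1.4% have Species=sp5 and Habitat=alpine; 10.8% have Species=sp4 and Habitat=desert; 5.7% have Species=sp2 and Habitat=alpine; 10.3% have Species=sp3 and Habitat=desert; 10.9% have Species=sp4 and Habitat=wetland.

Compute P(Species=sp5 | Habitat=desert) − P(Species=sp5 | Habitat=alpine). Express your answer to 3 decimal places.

P(Habitat=desert) = 0.083 + 0.103 + 0.108 + 0.059 = 0.353; P(Species=sp5 | Habitat=desert) = 0.059/0.353 = 0.1671.
P(Habitat=alpine) = 0.057 + 0.042 + 0.062 + 0.014 = 0.175; P(Species=sp5 | Habitat=alpine) = 0.014/0.175 = 0.0800.
Difference = 0.087.

0.087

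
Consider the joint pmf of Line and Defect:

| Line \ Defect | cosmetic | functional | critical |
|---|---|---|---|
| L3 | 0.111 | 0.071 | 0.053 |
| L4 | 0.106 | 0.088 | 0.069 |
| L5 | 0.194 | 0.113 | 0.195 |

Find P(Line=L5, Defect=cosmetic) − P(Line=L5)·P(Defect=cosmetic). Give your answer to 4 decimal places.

P(Line=L5) = 0.194 + 0.113 + 0.195 = 0.502.
P(Defect=cosmetic) = 0.111 + 0.106 + 0.194 = 0.411.
P(Line=L5, Defect=cosmetic) − P(Line=L5)P(Defect=cosmetic) = 0.194 − 0.502×0.411 = -0.0123.

-0.0123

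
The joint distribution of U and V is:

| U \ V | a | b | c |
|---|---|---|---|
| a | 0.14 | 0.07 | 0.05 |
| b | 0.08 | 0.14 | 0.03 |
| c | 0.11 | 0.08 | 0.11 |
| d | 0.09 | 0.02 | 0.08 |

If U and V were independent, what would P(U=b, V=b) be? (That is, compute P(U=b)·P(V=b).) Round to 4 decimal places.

P(U=b) = 0.08 + 0.14 + 0.03 = 0.25.
P(V=b) = 0.07 + 0.14 + 0.08 + 0.02 = 0.31.
Product: 0.25 × 0.31 = 0.0775.

0.0775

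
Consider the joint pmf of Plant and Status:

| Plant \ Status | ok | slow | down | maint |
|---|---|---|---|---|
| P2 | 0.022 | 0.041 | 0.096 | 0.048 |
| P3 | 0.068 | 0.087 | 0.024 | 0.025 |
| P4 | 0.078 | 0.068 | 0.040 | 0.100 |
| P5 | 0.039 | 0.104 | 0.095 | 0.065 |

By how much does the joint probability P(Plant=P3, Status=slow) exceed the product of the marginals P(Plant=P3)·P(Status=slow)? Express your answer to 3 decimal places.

0.026

P(Plant=P3) = 0.068 + 0.087 + 0.024 + 0.025 = 0.204.
P(Status=slow) = 0.041 + 0.087 + 0.068 + 0.104 = 0.300.
P(Plant=P3, Status=slow) − P(Plant=P3)P(Status=slow) = 0.087 − 0.204×0.300 = 0.026.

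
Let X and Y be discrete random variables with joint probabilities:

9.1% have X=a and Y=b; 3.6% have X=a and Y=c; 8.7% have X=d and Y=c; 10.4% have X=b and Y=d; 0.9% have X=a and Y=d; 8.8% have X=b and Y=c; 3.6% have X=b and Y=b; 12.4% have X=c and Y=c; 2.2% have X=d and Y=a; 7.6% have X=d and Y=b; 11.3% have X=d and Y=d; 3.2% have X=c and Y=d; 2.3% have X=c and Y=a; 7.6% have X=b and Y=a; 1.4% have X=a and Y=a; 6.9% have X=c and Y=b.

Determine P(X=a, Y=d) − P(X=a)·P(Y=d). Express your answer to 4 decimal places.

P(X=a) = 0.014 + 0.091 + 0.036 + 0.009 = 0.150.
P(Y=d) = 0.009 + 0.104 + 0.032 + 0.113 = 0.258.
P(X=a, Y=d) − P(X=a)P(Y=d) = 0.009 − 0.150×0.258 = -0.0297.

-0.0297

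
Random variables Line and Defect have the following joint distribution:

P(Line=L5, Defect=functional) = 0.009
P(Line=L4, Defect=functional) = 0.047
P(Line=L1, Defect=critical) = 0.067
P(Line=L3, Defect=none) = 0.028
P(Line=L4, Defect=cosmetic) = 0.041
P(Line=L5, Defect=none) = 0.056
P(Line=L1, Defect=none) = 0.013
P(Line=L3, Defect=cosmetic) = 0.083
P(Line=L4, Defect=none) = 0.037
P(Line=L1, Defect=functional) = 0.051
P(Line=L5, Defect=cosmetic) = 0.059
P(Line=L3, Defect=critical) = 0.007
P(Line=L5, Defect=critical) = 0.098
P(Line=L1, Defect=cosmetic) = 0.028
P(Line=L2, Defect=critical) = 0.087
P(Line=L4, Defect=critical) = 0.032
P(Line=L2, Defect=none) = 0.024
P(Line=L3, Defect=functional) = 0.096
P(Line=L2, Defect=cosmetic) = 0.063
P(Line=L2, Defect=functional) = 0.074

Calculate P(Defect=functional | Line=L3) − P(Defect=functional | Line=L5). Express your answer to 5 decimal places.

0.40806

P(Line=L3) = 0.028 + 0.083 + 0.096 + 0.007 = 0.214; P(Defect=functional | Line=L3) = 0.096/0.214 = 0.448598.
P(Line=L5) = 0.056 + 0.059 + 0.009 + 0.098 = 0.222; P(Defect=functional | Line=L5) = 0.009/0.222 = 0.040541.
Difference = 0.40806.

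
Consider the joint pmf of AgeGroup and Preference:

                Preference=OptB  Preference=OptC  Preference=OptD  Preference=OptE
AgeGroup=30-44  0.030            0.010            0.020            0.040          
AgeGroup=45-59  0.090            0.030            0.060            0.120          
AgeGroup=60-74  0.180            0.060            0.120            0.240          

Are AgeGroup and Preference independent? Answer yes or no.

yes

Every cell satisfies P(AgeGroup,Preference) = P(AgeGroup)·P(Preference). For instance P(AgeGroup=30-44) = 0.100, P(Preference=OptD) = 0.200, and 0.100×0.200 = 0.020 matches the joint entry. So AgeGroup and Preference are independent.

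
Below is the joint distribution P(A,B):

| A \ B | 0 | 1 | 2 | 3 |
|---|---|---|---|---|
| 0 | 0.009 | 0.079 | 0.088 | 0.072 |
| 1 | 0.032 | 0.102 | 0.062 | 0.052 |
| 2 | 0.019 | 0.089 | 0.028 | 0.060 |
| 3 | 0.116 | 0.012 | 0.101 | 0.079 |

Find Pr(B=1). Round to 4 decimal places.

0.2820

P(B=1) = 0.079 + 0.102 + 0.089 + 0.012 = 0.282.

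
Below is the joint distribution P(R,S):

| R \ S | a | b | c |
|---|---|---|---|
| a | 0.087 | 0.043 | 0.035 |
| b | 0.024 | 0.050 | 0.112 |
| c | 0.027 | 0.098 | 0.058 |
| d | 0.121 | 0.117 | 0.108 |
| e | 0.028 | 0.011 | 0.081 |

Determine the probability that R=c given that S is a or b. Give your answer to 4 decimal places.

P(S=a) = 0.087 + 0.024 + 0.027 + 0.121 + 0.028 = 0.287.
P(S=b) = 0.043 + 0.050 + 0.098 + 0.117 + 0.011 = 0.319.
P(S ∈ {a, b}) = 0.287 + 0.319 = 0.606; P(R=c, S ∈ {a, b}) = 0.027 + 0.098 = 0.125.
P(R=c | S ∈ {a, b}) = 0.125/0.606 = 0.2063.

0.2063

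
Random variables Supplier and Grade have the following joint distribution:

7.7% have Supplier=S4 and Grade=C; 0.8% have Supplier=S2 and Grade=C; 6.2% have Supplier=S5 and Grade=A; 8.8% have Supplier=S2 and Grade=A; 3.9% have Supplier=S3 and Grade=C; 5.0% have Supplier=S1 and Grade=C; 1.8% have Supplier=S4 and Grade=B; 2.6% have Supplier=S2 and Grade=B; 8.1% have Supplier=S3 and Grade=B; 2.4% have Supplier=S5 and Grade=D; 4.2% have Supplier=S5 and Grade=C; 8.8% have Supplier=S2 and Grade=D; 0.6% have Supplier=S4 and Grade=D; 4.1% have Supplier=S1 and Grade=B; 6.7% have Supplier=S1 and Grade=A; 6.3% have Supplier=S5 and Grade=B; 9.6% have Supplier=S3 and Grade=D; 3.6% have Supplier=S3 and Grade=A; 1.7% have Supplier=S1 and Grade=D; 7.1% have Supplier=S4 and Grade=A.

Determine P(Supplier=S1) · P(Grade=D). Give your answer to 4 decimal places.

0.0404

P(Supplier=S1) = 0.067 + 0.041 + 0.050 + 0.017 = 0.175.
P(Grade=D) = 0.017 + 0.088 + 0.096 + 0.006 + 0.024 = 0.231.
Product: 0.175 × 0.231 = 0.0404.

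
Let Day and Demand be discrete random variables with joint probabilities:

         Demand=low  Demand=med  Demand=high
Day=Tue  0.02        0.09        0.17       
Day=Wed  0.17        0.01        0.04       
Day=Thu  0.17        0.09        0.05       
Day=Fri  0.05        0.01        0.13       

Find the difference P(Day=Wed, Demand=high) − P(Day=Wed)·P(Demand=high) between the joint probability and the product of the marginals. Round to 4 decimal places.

P(Day=Wed) = 0.17 + 0.01 + 0.04 = 0.22.
P(Demand=high) = 0.17 + 0.04 + 0.05 + 0.13 = 0.39.
P(Day=Wed, Demand=high) − P(Day=Wed)P(Demand=high) = 0.04 − 0.22×0.39 = -0.0458.

-0.0458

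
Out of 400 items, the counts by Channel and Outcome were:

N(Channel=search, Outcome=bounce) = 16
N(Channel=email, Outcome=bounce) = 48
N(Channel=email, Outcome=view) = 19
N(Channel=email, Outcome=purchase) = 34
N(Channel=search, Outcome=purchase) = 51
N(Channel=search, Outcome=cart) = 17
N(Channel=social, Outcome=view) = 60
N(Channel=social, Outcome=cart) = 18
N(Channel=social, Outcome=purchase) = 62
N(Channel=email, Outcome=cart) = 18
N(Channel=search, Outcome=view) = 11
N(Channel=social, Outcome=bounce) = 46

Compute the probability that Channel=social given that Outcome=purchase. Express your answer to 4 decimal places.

0.4218

Total with Outcome=purchase: 34 + 51 + 62 = 147.
P(Channel=social | Outcome=purchase) = 62/147 = 0.4218.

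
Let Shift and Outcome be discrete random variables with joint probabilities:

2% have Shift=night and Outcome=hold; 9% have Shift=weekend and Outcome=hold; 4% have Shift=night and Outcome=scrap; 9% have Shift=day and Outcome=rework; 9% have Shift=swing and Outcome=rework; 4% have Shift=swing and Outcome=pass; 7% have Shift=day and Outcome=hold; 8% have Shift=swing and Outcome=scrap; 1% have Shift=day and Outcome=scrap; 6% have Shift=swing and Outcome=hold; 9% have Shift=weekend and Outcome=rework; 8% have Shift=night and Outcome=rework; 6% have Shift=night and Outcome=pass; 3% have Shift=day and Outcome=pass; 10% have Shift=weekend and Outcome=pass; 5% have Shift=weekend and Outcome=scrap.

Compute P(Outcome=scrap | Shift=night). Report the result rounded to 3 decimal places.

0.200

P(Shift=night) = 0.06 + 0.08 + 0.04 + 0.02 = 0.20.
P(Outcome=scrap | Shift=night) = 0.04/0.20 = 0.200.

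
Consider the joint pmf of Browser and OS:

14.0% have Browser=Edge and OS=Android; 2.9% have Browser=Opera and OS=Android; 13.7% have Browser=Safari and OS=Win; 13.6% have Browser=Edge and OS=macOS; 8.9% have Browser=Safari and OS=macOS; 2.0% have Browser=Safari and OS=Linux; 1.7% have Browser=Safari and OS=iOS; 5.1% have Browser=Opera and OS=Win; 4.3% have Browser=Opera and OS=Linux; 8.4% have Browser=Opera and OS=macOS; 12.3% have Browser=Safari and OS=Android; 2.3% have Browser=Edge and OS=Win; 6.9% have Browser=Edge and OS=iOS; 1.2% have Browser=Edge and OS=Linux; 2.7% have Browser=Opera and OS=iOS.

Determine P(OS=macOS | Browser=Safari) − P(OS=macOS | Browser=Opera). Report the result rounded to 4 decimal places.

-0.1284

P(Browser=Safari) = 0.137 + 0.089 + 0.020 + 0.017 + 0.123 = 0.386; P(OS=macOS | Browser=Safari) = 0.089/0.386 = 0.23057.
P(Browser=Opera) = 0.051 + 0.084 + 0.043 + 0.027 + 0.029 = 0.234; P(OS=macOS | Browser=Opera) = 0.084/0.234 = 0.35897.
Difference = -0.1284.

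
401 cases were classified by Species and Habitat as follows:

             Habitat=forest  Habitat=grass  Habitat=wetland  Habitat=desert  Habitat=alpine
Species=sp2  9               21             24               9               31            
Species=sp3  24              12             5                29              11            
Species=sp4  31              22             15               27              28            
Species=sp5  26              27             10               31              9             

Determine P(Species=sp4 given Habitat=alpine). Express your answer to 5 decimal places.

Total with Habitat=alpine: 31 + 11 + 28 + 9 = 79.
P(Species=sp4 | Habitat=alpine) = 28/79 = 0.35443.

0.35443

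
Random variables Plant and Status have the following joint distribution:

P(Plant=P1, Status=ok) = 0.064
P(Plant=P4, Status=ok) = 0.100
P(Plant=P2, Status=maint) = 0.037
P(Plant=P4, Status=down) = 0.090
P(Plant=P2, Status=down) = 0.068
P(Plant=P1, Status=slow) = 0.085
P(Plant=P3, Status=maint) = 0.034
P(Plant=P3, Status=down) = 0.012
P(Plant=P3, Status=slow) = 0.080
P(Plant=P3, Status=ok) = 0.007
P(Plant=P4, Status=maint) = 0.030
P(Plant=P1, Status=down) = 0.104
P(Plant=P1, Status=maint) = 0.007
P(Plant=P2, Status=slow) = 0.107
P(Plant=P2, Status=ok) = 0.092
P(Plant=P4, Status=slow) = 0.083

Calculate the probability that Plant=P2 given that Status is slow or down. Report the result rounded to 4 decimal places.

0.2782

P(Status=slow) = 0.085 + 0.107 + 0.080 + 0.083 = 0.355.
P(Status=down) = 0.104 + 0.068 + 0.012 + 0.090 = 0.274.
P(Status ∈ {slow, down}) = 0.355 + 0.274 = 0.629; P(Plant=P2, Status ∈ {slow, down}) = 0.107 + 0.068 = 0.175.
P(Plant=P2 | Status ∈ {slow, down}) = 0.175/0.629 = 0.2782.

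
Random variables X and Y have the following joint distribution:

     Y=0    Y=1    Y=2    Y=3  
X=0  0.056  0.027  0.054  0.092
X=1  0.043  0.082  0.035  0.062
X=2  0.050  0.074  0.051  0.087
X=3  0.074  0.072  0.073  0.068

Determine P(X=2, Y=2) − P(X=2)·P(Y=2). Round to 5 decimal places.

-0.00481

P(X=2) = 0.050 + 0.074 + 0.051 + 0.087 = 0.262.
P(Y=2) = 0.054 + 0.035 + 0.051 + 0.073 = 0.213.
P(X=2, Y=2) − P(X=2)P(Y=2) = 0.051 − 0.262×0.213 = -0.00481.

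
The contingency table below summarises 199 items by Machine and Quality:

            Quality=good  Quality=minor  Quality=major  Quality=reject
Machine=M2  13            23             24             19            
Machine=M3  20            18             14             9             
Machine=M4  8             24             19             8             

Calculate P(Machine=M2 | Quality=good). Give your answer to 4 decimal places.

0.3171

Total with Quality=good: 13 + 20 + 8 = 41.
P(Machine=M2 | Quality=good) = 13/41 = 0.3171.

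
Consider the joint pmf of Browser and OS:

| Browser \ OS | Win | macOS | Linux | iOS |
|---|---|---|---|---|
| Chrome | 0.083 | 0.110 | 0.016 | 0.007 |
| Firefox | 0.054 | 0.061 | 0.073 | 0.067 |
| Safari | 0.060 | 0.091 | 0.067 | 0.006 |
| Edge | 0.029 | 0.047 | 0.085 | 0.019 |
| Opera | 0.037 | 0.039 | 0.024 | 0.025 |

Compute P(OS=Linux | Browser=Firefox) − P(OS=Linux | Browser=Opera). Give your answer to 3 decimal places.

0.094

P(Browser=Firefox) = 0.054 + 0.061 + 0.073 + 0.067 = 0.255; P(OS=Linux | Browser=Firefox) = 0.073/0.255 = 0.2863.
P(Browser=Opera) = 0.037 + 0.039 + 0.024 + 0.025 = 0.125; P(OS=Linux | Browser=Opera) = 0.024/0.125 = 0.1920.
Difference = 0.094.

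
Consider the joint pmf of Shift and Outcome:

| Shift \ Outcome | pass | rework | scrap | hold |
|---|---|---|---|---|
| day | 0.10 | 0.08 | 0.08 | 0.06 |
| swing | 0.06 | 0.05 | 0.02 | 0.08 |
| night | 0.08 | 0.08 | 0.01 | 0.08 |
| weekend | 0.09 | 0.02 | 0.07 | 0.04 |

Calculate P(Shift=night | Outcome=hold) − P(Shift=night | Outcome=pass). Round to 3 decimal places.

0.065

P(Outcome=hold) = 0.06 + 0.08 + 0.08 + 0.04 = 0.26; P(Shift=night | Outcome=hold) = 0.08/0.26 = 0.3077.
P(Outcome=pass) = 0.10 + 0.06 + 0.08 + 0.09 = 0.33; P(Shift=night | Outcome=pass) = 0.08/0.33 = 0.2424.
Difference = 0.065.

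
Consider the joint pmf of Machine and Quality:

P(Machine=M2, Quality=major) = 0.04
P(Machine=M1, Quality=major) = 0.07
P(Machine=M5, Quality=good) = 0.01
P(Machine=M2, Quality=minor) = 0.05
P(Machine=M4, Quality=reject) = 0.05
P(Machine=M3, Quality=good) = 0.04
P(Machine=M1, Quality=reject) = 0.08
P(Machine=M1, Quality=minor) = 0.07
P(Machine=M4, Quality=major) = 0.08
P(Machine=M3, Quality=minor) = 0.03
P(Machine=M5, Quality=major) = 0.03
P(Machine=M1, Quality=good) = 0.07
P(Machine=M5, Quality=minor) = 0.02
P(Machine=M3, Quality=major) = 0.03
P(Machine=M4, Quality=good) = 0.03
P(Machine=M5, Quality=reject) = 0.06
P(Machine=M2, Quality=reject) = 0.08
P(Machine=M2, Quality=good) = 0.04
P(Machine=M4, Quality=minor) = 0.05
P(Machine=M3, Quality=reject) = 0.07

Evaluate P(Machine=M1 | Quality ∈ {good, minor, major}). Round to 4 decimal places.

0.3182

P(Quality=good) = 0.07 + 0.04 + 0.04 + 0.03 + 0.01 = 0.19.
P(Quality=minor) = 0.07 + 0.05 + 0.03 + 0.05 + 0.02 = 0.22.
P(Quality=major) = 0.07 + 0.04 + 0.03 + 0.08 + 0.03 = 0.25.
P(Quality ∈ {good, minor, major}) = 0.19 + 0.22 + 0.25 = 0.66; P(Machine=M1, Quality ∈ {good, minor, major}) = 0.07 + 0.07 + 0.07 = 0.21.
P(Machine=M1 | Quality ∈ {good, minor, major}) = 0.21/0.66 = 0.3182.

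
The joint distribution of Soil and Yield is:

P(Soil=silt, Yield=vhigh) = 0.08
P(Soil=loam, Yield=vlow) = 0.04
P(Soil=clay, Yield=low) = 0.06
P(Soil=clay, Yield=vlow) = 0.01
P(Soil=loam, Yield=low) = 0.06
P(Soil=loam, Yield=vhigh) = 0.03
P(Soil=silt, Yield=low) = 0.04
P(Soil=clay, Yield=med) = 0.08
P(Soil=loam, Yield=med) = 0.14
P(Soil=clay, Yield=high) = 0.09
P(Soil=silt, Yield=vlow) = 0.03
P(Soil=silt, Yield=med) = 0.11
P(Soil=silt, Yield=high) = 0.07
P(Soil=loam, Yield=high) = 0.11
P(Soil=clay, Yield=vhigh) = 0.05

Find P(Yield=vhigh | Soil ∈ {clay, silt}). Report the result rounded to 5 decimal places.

0.20968

P(Soil=clay) = 0.01 + 0.06 + 0.08 + 0.09 + 0.05 = 0.29.
P(Soil=silt) = 0.03 + 0.04 + 0.11 + 0.07 + 0.08 = 0.33.
P(Soil ∈ {clay, silt}) = 0.29 + 0.33 = 0.62; P(Yield=vhigh, Soil ∈ {clay, silt}) = 0.05 + 0.08 = 0.13.
P(Yield=vhigh | Soil ∈ {clay, silt}) = 0.13/0.62 = 0.20968.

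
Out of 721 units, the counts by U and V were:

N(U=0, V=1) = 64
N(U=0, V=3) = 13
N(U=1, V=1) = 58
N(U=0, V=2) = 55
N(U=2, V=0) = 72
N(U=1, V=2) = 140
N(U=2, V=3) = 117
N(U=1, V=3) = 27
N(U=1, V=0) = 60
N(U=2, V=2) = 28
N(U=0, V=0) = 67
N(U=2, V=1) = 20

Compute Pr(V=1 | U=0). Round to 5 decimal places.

Total with U=0: 67 + 64 + 55 + 13 = 199.
P(V=1 | U=0) = 64/199 = 0.32161.

0.32161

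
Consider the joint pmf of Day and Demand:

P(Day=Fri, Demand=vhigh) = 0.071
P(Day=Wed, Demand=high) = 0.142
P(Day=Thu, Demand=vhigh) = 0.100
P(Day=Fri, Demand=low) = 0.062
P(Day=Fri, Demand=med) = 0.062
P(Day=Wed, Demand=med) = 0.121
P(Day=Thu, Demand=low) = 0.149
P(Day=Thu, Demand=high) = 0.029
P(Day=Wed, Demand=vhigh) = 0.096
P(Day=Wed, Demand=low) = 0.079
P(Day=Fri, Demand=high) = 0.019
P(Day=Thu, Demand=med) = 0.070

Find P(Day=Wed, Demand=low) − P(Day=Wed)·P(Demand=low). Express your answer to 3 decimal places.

-0.048

P(Day=Wed) = 0.079 + 0.121 + 0.142 + 0.096 = 0.438.
P(Demand=low) = 0.079 + 0.149 + 0.062 = 0.290.
P(Day=Wed, Demand=low) − P(Day=Wed)P(Demand=low) = 0.079 − 0.438×0.290 = -0.048.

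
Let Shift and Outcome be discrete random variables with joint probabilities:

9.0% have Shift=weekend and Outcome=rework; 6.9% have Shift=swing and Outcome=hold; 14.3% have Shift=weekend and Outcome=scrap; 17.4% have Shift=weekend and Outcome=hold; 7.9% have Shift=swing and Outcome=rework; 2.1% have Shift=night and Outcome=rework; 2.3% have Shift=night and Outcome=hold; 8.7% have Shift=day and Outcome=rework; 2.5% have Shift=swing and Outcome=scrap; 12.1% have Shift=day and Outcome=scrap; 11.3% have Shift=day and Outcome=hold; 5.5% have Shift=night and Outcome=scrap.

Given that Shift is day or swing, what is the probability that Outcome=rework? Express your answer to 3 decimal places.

0.336

P(Shift=day) = 0.087 + 0.121 + 0.113 = 0.321.
P(Shift=swing) = 0.079 + 0.025 + 0.069 = 0.173.
P(Shift ∈ {day, swing}) = 0.321 + 0.173 = 0.494; P(Outcome=rework, Shift ∈ {day, swing}) = 0.087 + 0.079 = 0.166.
P(Outcome=rework | Shift ∈ {day, swing}) = 0.166/0.494 = 0.336.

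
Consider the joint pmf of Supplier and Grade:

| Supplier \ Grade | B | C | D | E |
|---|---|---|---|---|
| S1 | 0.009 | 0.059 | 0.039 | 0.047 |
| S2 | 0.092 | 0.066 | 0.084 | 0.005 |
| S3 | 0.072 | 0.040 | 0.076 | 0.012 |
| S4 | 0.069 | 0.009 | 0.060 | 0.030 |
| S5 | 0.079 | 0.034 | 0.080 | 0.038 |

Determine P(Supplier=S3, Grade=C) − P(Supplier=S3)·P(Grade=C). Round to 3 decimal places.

P(Supplier=S3) = 0.072 + 0.040 + 0.076 + 0.012 = 0.200.
P(Grade=C) = 0.059 + 0.066 + 0.040 + 0.009 + 0.034 = 0.208.
P(Supplier=S3, Grade=C) − P(Supplier=S3)P(Grade=C) = 0.040 − 0.200×0.208 = -0.002.

-0.002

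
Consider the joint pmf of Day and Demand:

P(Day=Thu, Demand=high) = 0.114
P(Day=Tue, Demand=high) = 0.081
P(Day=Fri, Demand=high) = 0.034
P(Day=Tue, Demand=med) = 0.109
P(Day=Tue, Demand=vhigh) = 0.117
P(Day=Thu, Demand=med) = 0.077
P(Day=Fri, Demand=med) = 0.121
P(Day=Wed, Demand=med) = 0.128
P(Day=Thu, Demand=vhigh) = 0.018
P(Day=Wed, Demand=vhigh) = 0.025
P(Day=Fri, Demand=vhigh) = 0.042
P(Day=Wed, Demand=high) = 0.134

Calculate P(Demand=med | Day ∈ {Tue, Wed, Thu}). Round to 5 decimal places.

0.39103

P(Day=Tue) = 0.109 + 0.081 + 0.117 = 0.307.
P(Day=Wed) = 0.128 + 0.134 + 0.025 = 0.287.
P(Day=Thu) = 0.077 + 0.114 + 0.018 = 0.209.
P(Day ∈ {Tue, Wed, Thu}) = 0.307 + 0.287 + 0.209 = 0.803; P(Demand=med, Day ∈ {Tue, Wed, Thu}) = 0.109 + 0.128 + 0.077 = 0.314.
P(Demand=med | Day ∈ {Tue, Wed, Thu}) = 0.314/0.803 = 0.39103.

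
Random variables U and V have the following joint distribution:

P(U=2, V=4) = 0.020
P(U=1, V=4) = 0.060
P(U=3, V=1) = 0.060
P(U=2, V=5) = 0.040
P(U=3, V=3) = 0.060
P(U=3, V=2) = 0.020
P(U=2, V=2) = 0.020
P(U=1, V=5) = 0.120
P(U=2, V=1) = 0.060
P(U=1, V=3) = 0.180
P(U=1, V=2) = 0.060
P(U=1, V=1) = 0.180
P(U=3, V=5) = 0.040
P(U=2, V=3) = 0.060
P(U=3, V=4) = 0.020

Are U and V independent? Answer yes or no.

yes

Every cell satisfies P(U,V) = P(U)·P(V). For instance P(U=3) = 0.200, P(V=2) = 0.100, and 0.200×0.100 = 0.020 matches the joint entry. So U and V are independent.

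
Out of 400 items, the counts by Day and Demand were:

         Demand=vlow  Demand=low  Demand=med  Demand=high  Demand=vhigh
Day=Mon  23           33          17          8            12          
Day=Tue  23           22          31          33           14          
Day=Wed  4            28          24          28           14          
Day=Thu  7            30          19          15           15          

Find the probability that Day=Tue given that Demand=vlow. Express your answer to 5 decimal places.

Total with Demand=vlow: 23 + 23 + 4 + 7 = 57.
P(Day=Tue | Demand=vlow) = 23/57 = 0.40351.

0.40351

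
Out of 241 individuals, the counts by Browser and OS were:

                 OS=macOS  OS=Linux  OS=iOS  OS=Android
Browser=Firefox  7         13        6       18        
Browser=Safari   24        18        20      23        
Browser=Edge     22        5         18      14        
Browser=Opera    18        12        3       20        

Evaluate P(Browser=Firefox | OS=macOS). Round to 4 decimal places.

Total with OS=macOS: 7 + 24 + 22 + 18 = 71.
P(Browser=Firefox | OS=macOS) = 7/71 = 0.0986.

0.0986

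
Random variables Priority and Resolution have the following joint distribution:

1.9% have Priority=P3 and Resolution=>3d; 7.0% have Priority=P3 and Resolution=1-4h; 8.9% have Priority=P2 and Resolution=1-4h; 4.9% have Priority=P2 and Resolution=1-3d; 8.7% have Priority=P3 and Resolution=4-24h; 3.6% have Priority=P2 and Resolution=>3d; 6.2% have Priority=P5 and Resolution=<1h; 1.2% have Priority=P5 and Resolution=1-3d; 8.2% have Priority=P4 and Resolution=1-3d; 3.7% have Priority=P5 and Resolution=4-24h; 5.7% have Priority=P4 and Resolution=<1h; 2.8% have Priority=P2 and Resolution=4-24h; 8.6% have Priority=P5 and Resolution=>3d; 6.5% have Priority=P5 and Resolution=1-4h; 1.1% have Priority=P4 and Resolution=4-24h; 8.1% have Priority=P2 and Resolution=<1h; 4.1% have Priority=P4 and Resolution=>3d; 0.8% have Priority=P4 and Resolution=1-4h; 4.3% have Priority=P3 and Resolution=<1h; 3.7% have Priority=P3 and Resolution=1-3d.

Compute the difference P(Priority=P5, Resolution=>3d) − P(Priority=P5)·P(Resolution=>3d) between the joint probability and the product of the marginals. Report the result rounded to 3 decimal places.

0.038

P(Priority=P5) = 0.062 + 0.065 + 0.037 + 0.012 + 0.086 = 0.262.
P(Resolution=>3d) = 0.036 + 0.019 + 0.041 + 0.086 = 0.182.
P(Priority=P5, Resolution=>3d) − P(Priority=P5)P(Resolution=>3d) = 0.086 − 0.262×0.182 = 0.038.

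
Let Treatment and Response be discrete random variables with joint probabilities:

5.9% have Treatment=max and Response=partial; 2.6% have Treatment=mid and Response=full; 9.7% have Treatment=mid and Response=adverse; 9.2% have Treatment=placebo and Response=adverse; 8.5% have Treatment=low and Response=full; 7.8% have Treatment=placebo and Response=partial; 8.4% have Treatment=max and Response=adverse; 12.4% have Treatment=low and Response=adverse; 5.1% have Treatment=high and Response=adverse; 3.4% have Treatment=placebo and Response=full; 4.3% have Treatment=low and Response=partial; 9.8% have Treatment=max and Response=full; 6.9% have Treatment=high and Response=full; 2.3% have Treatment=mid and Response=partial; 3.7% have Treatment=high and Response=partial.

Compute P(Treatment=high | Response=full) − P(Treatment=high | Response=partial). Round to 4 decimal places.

0.0670

P(Response=full) = 0.034 + 0.085 + 0.026 + 0.069 + 0.098 = 0.312; P(Treatment=high | Response=full) = 0.069/0.312 = 0.22115.
P(Response=partial) = 0.078 + 0.043 + 0.023 + 0.037 + 0.059 = 0.240; P(Treatment=high | Response=partial) = 0.037/0.240 = 0.15417.
Difference = 0.0670.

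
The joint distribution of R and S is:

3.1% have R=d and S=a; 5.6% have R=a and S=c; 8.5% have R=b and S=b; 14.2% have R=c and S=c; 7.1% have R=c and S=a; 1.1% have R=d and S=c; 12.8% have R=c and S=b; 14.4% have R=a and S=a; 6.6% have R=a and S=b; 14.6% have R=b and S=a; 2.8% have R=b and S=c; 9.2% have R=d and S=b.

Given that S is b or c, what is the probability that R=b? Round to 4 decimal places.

P(S=b) = 0.066 + 0.085 + 0.128 + 0.092 = 0.371.
P(S=c) = 0.056 + 0.028 + 0.142 + 0.011 = 0.237.
P(S ∈ {b, c}) = 0.371 + 0.237 = 0.608; P(R=b, S ∈ {b, c}) = 0.085 + 0.028 = 0.113.
P(R=b | S ∈ {b, c}) = 0.113/0.608 = 0.1859.

0.1859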